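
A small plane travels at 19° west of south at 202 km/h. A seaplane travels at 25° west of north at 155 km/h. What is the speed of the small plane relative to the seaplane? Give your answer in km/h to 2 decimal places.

Taking east as x and north as y: small plane velocity = (-65.765, -190.995) km/h; seaplane velocity = (-65.506, 140.478) km/h.
Velocity of small plane relative to seaplane = (-65.765, -190.995) − (-65.506, 140.478) = (-0.259, -331.472) km/h.
Magnitude = |(-0.259, -331.472)| = 331.473 km/h.

331.47 km/h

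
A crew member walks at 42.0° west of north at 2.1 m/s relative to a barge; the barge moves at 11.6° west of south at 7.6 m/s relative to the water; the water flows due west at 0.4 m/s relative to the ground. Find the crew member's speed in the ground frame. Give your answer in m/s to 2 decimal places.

6.76 m/s

In east/north components (m/s): crew member relative to barge = (-1.405, 1.561); barge relative to water = (-1.528, -7.445); water relative to ground = (-0.400, 0.000).
Sum = (-3.333, -5.884) m/s.
Speed = |(-3.333, -5.884)| = 6.763 m/s.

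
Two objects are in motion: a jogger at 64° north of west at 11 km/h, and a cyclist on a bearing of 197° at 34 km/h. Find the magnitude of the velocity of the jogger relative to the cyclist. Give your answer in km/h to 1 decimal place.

42.7 km/h

Taking east as x and north as y: jogger velocity = (-4.822, 9.887) km/h; cyclist velocity = (-9.941, -32.514) km/h.
Velocity of jogger relative to cyclist = (-4.822, 9.887) − (-9.941, -32.514) = (5.119, 42.401) km/h.
Magnitude = |(5.119, 42.401)| = 42.709 km/h.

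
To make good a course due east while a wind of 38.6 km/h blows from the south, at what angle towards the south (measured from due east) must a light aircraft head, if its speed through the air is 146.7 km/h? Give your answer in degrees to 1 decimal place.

The wind pushes perpendicular to the desired track; the heading must have a component into the wind equal to 38.6 km/h: 146.7 sin θ = 38.6.
sin θ = 0.2631, so θ = 15.255°.

15.3°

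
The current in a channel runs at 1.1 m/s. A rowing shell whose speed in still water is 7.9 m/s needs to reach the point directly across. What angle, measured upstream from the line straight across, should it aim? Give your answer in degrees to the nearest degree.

To cancel the current, the upstream component of the rowing shell's velocity must equal the flow: 7.9 sin θ = 1.1.
sin θ = 1.1 / 7.9 = 0.1392.
θ = arcsin(0.1392) = 8.004°.

8°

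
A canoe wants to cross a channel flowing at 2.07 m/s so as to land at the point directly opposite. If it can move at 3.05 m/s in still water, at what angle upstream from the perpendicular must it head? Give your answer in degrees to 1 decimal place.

42.7°

To cancel the current, the upstream component of the canoe's velocity must equal the flow: 3.05 sin θ = 2.07.
sin θ = 2.07 / 3.05 = 0.6787.
θ = arcsin(0.6787) = 42.741°.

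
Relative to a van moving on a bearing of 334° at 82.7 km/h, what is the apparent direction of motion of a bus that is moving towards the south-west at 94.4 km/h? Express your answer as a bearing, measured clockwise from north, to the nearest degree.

192°

Taking east as x and north as y: bus velocity = (-66.751, -66.751) km/h; van velocity = (-36.253, 74.330) km/h.
Velocity of bus relative to van = (-66.751, -66.751) − (-36.253, 74.330) = (-30.498, -141.081) km/h.
Bearing = atan2(-30.50, -141.08) = 192.20° clockwise from north.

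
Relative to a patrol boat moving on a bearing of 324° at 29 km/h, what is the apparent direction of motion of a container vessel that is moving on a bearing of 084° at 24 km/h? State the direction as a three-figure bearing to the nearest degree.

Taking east as x and north as y: container vessel velocity = (23.869, 2.509) km/h; patrol boat velocity = (-17.046, 23.461) km/h.
Velocity of container vessel relative to patrol boat = (23.869, 2.509) − (-17.046, 23.461) = (40.914, -20.953) km/h.
Bearing = atan2(40.91, -20.95) = 117.12° clockwise from north.

117°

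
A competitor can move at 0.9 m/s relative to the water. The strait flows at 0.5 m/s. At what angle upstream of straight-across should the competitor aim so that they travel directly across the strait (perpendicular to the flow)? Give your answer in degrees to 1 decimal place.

To cancel the current, the upstream component of the competitor's velocity must equal the flow: 0.9 sin θ = 0.5.
sin θ = 0.5 / 0.9 = 0.5556.
θ = arcsin(0.5556) = 33.749°.

33.7°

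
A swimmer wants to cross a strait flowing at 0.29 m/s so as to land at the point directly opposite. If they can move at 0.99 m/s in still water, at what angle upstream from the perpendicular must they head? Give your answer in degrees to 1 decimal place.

17.0°

To cancel the current, the upstream component of the swimmer's velocity must equal the flow: 0.99 sin θ = 0.29.
sin θ = 0.29 / 0.99 = 0.2929.
θ = arcsin(0.2929) = 17.033°.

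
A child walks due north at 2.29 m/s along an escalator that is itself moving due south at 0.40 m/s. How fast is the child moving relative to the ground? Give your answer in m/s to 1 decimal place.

Taking east as x and north as y: escalator velocity = (0.000, -0.400) m/s; child velocity relative to escalator = (0.000, 2.290) m/s.
Velocity relative to ground = (0.000, -0.400) + (0.000, 2.290) = (0.000, 1.890) m/s.
Speed = |(0.000, 1.890)| = 1.890 m/s.

1.9 m/s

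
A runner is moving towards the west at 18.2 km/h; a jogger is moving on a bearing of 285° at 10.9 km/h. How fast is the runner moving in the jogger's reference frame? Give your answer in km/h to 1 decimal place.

Taking east as x and north as y: runner velocity = (-18.200, 0.000) km/h; jogger velocity = (-10.529, 2.821) km/h.
Velocity of runner relative to jogger = (-18.200, 0.000) − (-10.529, 2.821) = (-7.671, -2.821) km/h.
Magnitude = |(-7.671, -2.821)| = 8.174 km/h.

8.2 km/h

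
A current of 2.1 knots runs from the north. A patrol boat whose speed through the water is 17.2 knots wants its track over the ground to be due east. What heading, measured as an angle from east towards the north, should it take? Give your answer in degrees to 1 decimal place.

The current pushes perpendicular to the desired track; the heading must have a component into the current equal to 2.1 knots: 17.2 sin θ = 2.1.
sin θ = 0.1221, so θ = 7.013°.

7.0°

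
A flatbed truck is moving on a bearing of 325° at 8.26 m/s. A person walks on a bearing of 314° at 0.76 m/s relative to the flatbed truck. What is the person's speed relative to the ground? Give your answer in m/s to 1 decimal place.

Taking east as x and north as y: flatbed truck velocity = (-4.738, 6.766) m/s; person velocity relative to flatbed truck = (-0.547, 0.528) m/s.
Velocity relative to ground = (-4.738, 6.766) + (-0.547, 0.528) = (-5.284, 7.294) m/s.
Speed = |(-5.284, 7.294)| = 9.007 m/s.

9.0 m/s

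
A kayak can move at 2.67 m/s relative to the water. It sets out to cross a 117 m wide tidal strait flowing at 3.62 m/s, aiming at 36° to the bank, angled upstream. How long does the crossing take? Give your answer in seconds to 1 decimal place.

74.6 s

The component of the kayak's velocity perpendicular to the bank is 2.67 × sin 36° = 1.569 m/s.
The flow acts along the bank and has no component across it.
Time = 117 / 1.569 = 74.551 s.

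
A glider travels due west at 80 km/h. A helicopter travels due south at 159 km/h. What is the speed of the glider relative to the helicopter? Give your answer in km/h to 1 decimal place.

178.0 km/h

Taking east as x and north as y: glider velocity = (-80.000, 0.000) km/h; helicopter velocity = (0.000, -159.000) km/h.
Velocity of glider relative to helicopter = (-80.000, 0.000) − (0.000, -159.000) = (-80.000, 159.000) km/h.
Magnitude = |(-80.000, 159.000)| = 177.992 km/h.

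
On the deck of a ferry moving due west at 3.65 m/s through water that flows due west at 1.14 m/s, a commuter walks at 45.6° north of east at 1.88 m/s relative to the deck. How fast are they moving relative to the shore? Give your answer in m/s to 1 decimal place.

In east/north components (m/s): commuter relative to ferry = (1.315, 1.343); ferry relative to water = (-3.650, 0.000); water relative to ground = (-1.140, 0.000).
Sum = (-3.475, 1.343) m/s.
Speed = |(-3.475, 1.343)| = 3.725 m/s.

3.7 m/s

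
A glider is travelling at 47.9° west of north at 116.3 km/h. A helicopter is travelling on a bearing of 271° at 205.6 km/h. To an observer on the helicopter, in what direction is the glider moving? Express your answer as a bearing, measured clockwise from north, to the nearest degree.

058°

Taking east as x and north as y: glider velocity = (-86.292, 77.971) km/h; helicopter velocity = (-205.569, 3.588) km/h.
Velocity of glider relative to helicopter = (-86.292, 77.971) − (-205.569, 3.588) = (119.277, 74.382) km/h.
Bearing = atan2(119.28, 74.38) = 58.05° clockwise from north.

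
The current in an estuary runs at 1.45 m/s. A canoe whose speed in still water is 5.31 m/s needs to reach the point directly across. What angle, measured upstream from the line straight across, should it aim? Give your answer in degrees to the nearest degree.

16°

To cancel the current, the upstream component of the canoe's velocity must equal the flow: 5.31 sin θ = 1.45.
sin θ = 1.45 / 5.31 = 0.2731.
θ = arcsin(0.2731) = 15.847°.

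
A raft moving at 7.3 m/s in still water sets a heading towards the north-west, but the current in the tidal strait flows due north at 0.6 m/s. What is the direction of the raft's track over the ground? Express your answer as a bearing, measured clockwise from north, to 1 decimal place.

318.1°

Taking east as x and north as y: velocity relative to the water = (-5.162, 5.162) m/s; the water relative to ground = (0.000, 0.600) m/s.
Velocity relative to ground = (-5.162, 5.162) + (0.000, 0.600) = (-5.162, 5.762) m/s.
Bearing = atan2(-5.16, 5.76) = 318.14° clockwise from north.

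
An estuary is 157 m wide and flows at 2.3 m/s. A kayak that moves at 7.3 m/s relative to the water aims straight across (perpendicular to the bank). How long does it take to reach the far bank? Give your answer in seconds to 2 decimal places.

The component of the kayak's velocity perpendicular to the bank is 7.3 m/s.
The flow acts along the bank and has no component across it.
Time = 157 / 7.300 = 21.507 s.

21.51 s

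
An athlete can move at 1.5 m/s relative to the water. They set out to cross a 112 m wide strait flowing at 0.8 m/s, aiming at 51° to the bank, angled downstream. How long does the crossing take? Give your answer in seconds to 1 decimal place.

96.1 s

The component of the athlete's velocity perpendicular to the bank is 1.5 × sin 51° = 1.166 m/s.
The flow acts along the bank and has no component across it.
Time = 112 / 1.166 = 96.078 s.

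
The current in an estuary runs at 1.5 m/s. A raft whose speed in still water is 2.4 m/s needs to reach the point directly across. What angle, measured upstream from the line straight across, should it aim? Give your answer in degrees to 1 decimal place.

38.7°

To cancel the current, the upstream component of the raft's velocity must equal the flow: 2.4 sin θ = 1.5.
sin θ = 1.5 / 2.4 = 0.6250.
θ = arcsin(0.6250) = 38.682°.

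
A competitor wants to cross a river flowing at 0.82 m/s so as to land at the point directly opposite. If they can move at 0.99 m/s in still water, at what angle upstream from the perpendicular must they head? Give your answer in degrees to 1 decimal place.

To cancel the current, the upstream component of the competitor's velocity must equal the flow: 0.99 sin θ = 0.82.
sin θ = 0.82 / 0.99 = 0.8283.
θ = arcsin(0.8283) = 55.923°.

55.9°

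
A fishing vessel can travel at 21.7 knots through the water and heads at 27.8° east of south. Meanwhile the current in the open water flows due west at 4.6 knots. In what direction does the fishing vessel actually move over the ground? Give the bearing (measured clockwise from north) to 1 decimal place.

Taking east as x and north as y: velocity relative to the water = (10.121, -19.195) knots; the water relative to ground = (-4.600, 0.000) knots.
Velocity relative to ground = (10.121, -19.195) + (-4.600, 0.000) = (5.521, -19.195) knots.
Bearing = atan2(5.52, -19.20) = 163.95° clockwise from north.

164.0°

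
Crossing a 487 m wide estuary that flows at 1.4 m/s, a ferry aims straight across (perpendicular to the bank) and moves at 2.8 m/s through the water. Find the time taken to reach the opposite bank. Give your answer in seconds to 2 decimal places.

173.93 s

The component of the ferry's velocity perpendicular to the bank is 2.8 m/s.
The flow acts along the bank and has no component across it.
Time = 487 / 2.800 = 173.929 s.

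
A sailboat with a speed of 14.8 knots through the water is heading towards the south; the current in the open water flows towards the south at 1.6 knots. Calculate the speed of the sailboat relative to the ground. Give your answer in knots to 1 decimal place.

Taking east as x and north as y: velocity relative to the water = (0.000, -14.800) knots; the water relative to ground = (0.000, -1.600) knots.
Velocity relative to ground = (0.000, -14.800) + (0.000, -1.600) = (0.000, -16.400) knots.
Speed = |(0.000, -16.400)| = 16.400 knots.

16.4 knots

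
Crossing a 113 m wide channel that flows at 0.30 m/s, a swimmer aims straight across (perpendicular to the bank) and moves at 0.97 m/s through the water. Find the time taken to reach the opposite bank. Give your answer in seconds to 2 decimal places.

116.49 s

The component of the swimmer's velocity perpendicular to the bank is 0.97 m/s.
The current is parallel to the bank, so it does not affect the crossing time.
Time = 113 / 0.970 = 116.495 s.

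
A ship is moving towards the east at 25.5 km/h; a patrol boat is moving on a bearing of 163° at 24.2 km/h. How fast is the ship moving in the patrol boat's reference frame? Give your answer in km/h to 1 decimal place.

Taking east as x and north as y: ship velocity = (25.500, 0.000) km/h; patrol boat velocity = (7.075, -23.143) km/h.
Velocity of ship relative to patrol boat = (25.500, 0.000) − (7.075, -23.143) = (18.425, 23.143) km/h.
Magnitude = |(18.425, 23.143)| = 29.581 km/h.

29.6 km/h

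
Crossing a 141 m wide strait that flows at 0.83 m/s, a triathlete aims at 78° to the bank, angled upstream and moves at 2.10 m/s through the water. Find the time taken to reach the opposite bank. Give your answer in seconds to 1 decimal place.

68.6 s

The component of the triathlete's velocity perpendicular to the bank is 2.10 × sin 78° = 2.054 m/s.
The current is parallel to the bank, so it does not affect the crossing time.
Time = 141 / 2.054 = 68.643 s.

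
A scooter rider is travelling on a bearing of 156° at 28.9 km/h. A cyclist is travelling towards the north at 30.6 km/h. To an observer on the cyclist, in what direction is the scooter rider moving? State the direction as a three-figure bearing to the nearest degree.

Taking east as x and north as y: scooter rider velocity = (11.755, -26.401) km/h; cyclist velocity = (0.000, 30.600) km/h.
Velocity of scooter rider relative to cyclist = (11.755, -26.401) − (0.000, 30.600) = (11.755, -57.001) km/h.
Bearing = atan2(11.75, -57.00) = 168.35° clockwise from north.

168°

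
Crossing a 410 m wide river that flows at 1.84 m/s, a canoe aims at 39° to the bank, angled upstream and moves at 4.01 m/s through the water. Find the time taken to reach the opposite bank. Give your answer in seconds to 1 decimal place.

162.5 s

The component of the canoe's velocity perpendicular to the bank is 4.01 × sin 39° = 2.524 m/s.
The current is parallel to the bank, so it does not affect the crossing time.
Time = 410 / 2.524 = 162.468 s.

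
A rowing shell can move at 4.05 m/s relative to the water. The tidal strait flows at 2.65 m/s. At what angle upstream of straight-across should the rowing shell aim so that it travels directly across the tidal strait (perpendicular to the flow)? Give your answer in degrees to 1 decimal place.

40.9°

To cancel the current, the upstream component of the rowing shell's velocity must equal the flow: 4.05 sin θ = 2.65.
sin θ = 2.65 / 4.05 = 0.6543.
θ = arcsin(0.6543) = 40.868°.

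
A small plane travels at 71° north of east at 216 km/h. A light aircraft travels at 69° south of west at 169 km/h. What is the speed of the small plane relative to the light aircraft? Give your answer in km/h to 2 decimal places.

384.94 km/h

Taking east as x and north as y: small plane velocity = (70.323, 204.232) km/h; light aircraft velocity = (-60.564, -157.775) km/h.
Velocity of small plane relative to light aircraft = (70.323, 204.232) − (-60.564, -157.775) = (130.887, 362.007) km/h.
Magnitude = |(130.887, 362.007)| = 384.942 km/h.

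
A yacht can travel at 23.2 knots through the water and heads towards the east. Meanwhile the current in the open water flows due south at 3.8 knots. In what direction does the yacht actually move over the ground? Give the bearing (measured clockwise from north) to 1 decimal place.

Taking east as x and north as y: velocity relative to the water = (23.200, 0.000) knots; the water relative to ground = (0.000, -3.800) knots.
Velocity relative to ground = (23.200, 0.000) + (0.000, -3.800) = (23.200, -3.800) knots.
Bearing = atan2(23.20, -3.80) = 99.30° clockwise from north.

099.3°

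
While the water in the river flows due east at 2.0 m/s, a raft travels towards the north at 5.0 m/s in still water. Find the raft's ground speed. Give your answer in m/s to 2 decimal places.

Taking east as x and north as y: velocity relative to the water = (0.000, 5.000) m/s; the water relative to ground = (2.000, 0.000) m/s.
Velocity relative to ground = (0.000, 5.000) + (2.000, 0.000) = (2.000, 5.000) m/s.
Speed = |(2.000, 5.000)| = 5.385 m/s.

5.39 m/s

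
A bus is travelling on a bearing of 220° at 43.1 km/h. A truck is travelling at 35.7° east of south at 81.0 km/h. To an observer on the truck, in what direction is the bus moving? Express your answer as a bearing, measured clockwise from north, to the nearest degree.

Taking east as x and north as y: bus velocity = (-27.704, -33.017) km/h; truck velocity = (47.267, -65.779) km/h.
Velocity of bus relative to truck = (-27.704, -33.017) − (47.267, -65.779) = (-74.971, 32.762) km/h.
Bearing = atan2(-74.97, 32.76) = 293.61° clockwise from north.

294°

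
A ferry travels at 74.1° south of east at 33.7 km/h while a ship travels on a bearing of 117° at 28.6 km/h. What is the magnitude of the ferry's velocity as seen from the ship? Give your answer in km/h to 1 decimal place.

25.3 km/h

Taking east as x and north as y: ferry velocity = (9.232, -32.411) km/h; ship velocity = (25.483, -12.984) km/h.
Velocity of ferry relative to ship = (9.232, -32.411) − (25.483, -12.984) = (-16.250, -19.427) km/h.
Magnitude = |(-16.250, -19.427)| = 25.327 km/h.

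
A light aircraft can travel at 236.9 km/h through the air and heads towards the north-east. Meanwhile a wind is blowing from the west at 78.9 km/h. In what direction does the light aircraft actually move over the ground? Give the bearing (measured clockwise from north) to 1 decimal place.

055.8°

Taking east as x and north as y: velocity relative to the air = (167.514, 167.514) km/h; the air relative to ground = (78.900, 0.000) km/h.
Velocity relative to ground = (167.514, 167.514) + (78.900, 0.000) = (246.414, 167.514) km/h.
Bearing = atan2(246.41, 167.51) = 55.79° clockwise from north.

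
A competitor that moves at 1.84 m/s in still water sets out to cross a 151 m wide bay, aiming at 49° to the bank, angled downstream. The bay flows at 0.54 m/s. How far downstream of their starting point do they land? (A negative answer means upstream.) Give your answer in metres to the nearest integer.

190 m

Perpendicular speed = 1.389 m/s; crossing time = 151 / 1.389 = 108.737 s.
Net downstream speed = 1.747 m/s.
Drift = 1.747 × 108.737 = 189.981 m (downstream).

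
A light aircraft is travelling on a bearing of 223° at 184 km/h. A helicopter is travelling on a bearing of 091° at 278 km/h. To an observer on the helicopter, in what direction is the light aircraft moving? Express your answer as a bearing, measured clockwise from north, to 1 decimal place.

Taking east as x and north as y: light aircraft velocity = (-125.488, -134.569) km/h; helicopter velocity = (277.958, -4.852) km/h.
Velocity of light aircraft relative to helicopter = (-125.488, -134.569) − (277.958, -4.852) = (-403.445, -129.717) km/h.
Bearing = atan2(-403.45, -129.72) = 252.18° clockwise from north.

252.2°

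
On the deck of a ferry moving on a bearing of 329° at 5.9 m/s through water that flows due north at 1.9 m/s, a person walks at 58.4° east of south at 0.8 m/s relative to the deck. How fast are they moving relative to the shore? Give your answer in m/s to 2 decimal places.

In east/north components (m/s): person relative to ferry = (0.681, -0.419); ferry relative to water = (-3.039, 5.057); water relative to ground = (0.000, 1.900).
Sum = (-2.357, 6.538) m/s.
Speed = |(-2.357, 6.538)| = 6.950 m/s.

6.95 m/s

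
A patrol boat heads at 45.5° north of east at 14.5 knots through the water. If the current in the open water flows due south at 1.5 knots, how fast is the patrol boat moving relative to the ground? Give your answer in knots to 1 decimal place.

Taking east as x and north as y: velocity relative to the water = (10.163, 10.342) knots; the water relative to ground = (0.000, -1.500) knots.
Velocity relative to ground = (10.163, 10.342) + (0.000, -1.500) = (10.163, 8.842) knots.
Speed = |(10.163, 8.842)| = 13.471 knots.

13.5 knots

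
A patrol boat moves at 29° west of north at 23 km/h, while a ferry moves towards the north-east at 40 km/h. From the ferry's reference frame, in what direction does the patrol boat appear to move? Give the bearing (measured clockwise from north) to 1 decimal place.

258.3°

Taking east as x and north as y: patrol boat velocity = (-11.151, 20.116) km/h; ferry velocity = (28.284, 28.284) km/h.
Velocity of patrol boat relative to ferry = (-11.151, 20.116) − (28.284, 28.284) = (-39.435, -8.168) km/h.
Bearing = atan2(-39.43, -8.17) = 258.30° clockwise from north.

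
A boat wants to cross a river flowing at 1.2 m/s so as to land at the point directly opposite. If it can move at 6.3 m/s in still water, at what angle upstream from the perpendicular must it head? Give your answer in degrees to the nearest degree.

11°

To cancel the current, the upstream component of the boat's velocity must equal the flow: 6.3 sin θ = 1.2.
sin θ = 1.2 / 6.3 = 0.1905.
θ = arcsin(0.1905) = 10.981°.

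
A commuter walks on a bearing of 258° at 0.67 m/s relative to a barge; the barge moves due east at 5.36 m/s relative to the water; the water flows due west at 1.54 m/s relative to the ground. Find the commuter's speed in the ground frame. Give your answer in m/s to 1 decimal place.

In east/north components (m/s): commuter relative to barge = (-0.655, -0.139); barge relative to water = (5.360, 0.000); water relative to ground = (-1.540, 0.000).
Sum = (3.165, -0.139) m/s.
Speed = |(3.165, -0.139)| = 3.168 m/s.

3.2 m/s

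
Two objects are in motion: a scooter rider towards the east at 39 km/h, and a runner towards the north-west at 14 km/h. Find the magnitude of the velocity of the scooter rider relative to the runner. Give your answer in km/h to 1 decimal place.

Taking east as x and north as y: scooter rider velocity = (39.000, 0.000) km/h; runner velocity = (-9.899, 9.899) km/h.
Velocity of scooter rider relative to runner = (39.000, 0.000) − (-9.899, 9.899) = (48.899, -9.899) km/h.
Magnitude = |(48.899, -9.899)| = 49.891 km/h.

49.9 km/h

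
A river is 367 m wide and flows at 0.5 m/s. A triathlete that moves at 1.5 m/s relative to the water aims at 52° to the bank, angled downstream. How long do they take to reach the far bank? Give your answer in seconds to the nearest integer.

310 s

The component of the triathlete's velocity perpendicular to the bank is 1.5 × sin 52° = 1.182 m/s.
The flow acts along the bank and has no component across it.
Time = 367 / 1.182 = 310.486 s.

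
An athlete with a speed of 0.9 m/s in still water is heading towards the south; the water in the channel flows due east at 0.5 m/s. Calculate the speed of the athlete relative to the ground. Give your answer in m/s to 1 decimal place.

1.0 m/s

Taking east as x and north as y: velocity relative to the water = (0.000, -0.900) m/s; the water relative to ground = (0.500, 0.000) m/s.
Velocity relative to ground = (0.000, -0.900) + (0.500, 0.000) = (0.500, -0.900) m/s.
Speed = |(0.500, -0.900)| = 1.030 m/s.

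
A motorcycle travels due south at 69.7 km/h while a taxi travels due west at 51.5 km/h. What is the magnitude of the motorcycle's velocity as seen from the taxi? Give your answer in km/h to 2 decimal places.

86.66 km/h

Taking east as x and north as y: motorcycle velocity = (0.000, -69.700) km/h; taxi velocity = (-51.500, 0.000) km/h.
Velocity of motorcycle relative to taxi = (0.000, -69.700) − (-51.500, 0.000) = (51.500, -69.700) km/h.
Magnitude = |(51.500, -69.700)| = 86.662 km/h.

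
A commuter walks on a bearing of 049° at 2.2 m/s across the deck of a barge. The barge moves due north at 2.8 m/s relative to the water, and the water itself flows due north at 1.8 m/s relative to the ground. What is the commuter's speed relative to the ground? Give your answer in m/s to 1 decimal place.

In east/north components (m/s): commuter relative to barge = (1.660, 1.443); barge relative to water = (0.000, 2.800); water relative to ground = (0.000, 1.800).
Sum = (1.660, 6.043) m/s.
Speed = |(1.660, 6.043)| = 6.267 m/s.

6.3 m/s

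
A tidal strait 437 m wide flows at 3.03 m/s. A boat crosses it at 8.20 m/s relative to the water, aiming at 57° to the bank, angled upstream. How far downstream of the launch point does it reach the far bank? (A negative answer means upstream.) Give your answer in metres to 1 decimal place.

-91.3 m

Perpendicular speed = 6.877 m/s; crossing time = 437 / 6.877 = 63.544 s.
Net downstream speed = -1.436 m/s.
Drift = -1.436 × 63.544 = -91.252 m (upstream).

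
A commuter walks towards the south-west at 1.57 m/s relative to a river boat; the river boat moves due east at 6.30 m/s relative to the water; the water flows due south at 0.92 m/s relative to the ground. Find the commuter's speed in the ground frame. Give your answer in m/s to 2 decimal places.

In east/north components (m/s): commuter relative to river boat = (-1.110, -1.110); river boat relative to water = (6.300, 0.000); water relative to ground = (0.000, -0.920).
Sum = (5.190, -2.030) m/s.
Speed = |(5.190, -2.030)| = 5.573 m/s.

5.57 m/s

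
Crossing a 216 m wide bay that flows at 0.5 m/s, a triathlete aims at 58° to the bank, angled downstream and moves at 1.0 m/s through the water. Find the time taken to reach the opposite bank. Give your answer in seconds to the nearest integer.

The component of the triathlete's velocity perpendicular to the bank is 1.0 × sin 58° = 0.848 m/s.
Only the cross-stream component determines the crossing time; the current contributes nothing perpendicular to the bank.
Time = 216 / 0.848 = 254.703 s.

255 s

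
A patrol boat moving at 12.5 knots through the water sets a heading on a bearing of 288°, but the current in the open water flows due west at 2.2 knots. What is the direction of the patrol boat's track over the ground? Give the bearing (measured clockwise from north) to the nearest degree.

285°

Taking east as x and north as y: velocity relative to the water = (-11.888, 3.863) knots; the water relative to ground = (-2.200, 0.000) knots.
Velocity relative to ground = (-11.888, 3.863) + (-2.200, 0.000) = (-14.088, 3.863) knots.
Bearing = atan2(-14.09, 3.86) = 285.33° clockwise from north.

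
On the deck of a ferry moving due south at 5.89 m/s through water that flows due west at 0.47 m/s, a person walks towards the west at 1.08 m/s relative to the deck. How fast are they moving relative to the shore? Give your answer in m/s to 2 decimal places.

In east/north components (m/s): person relative to ferry = (-1.080, 0.000); ferry relative to water = (0.000, -5.890); water relative to ground = (-0.470, 0.000).
Sum = (-1.550, -5.890) m/s.
Speed = |(-1.550, -5.890)| = 6.091 m/s.

6.09 m/s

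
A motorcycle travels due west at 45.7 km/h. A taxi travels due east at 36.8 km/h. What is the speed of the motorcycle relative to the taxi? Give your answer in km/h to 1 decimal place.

Taking east as x and north as y: motorcycle velocity = (-45.700, 0.000) km/h; taxi velocity = (36.800, 0.000) km/h.
Velocity of motorcycle relative to taxi = (-45.700, 0.000) − (36.800, 0.000) = (-82.500, 0.000) km/h.
Magnitude = |(-82.500, 0.000)| = 82.500 km/h.

82.5 km/h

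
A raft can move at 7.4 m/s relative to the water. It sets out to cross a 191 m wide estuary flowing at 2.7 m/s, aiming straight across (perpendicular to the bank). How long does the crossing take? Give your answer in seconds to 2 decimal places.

The component of the raft's velocity perpendicular to the bank is 7.4 m/s.
Only the cross-stream component determines the crossing time; the current contributes nothing perpendicular to the bank.
Time = 191 / 7.400 = 25.811 s.

25.81 s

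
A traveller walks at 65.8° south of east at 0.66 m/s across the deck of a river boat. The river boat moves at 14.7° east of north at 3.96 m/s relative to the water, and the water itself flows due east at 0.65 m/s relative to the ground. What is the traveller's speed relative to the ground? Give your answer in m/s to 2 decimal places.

3.76 m/s

In east/north components (m/s): traveller relative to river boat = (0.271, -0.602); river boat relative to water = (1.005, 3.830); water relative to ground = (0.650, 0.000).
Sum = (1.925, 3.228) m/s.
Speed = |(1.925, 3.228)| = 3.759 m/s.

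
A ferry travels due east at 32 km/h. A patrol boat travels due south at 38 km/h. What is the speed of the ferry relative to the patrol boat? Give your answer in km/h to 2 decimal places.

49.68 km/h

Taking east as x and north as y: ferry velocity = (32.000, 0.000) km/h; patrol boat velocity = (0.000, -38.000) km/h.
Velocity of ferry relative to patrol boat = (32.000, 0.000) − (0.000, -38.000) = (32.000, 38.000) km/h.
Magnitude = |(32.000, 38.000)| = 49.679 km/h.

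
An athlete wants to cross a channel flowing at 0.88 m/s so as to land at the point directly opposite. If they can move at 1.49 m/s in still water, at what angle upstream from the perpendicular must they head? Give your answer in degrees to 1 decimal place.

To cancel the current, the upstream component of the athlete's velocity must equal the flow: 1.49 sin θ = 0.88.
sin θ = 0.88 / 1.49 = 0.5906.
θ = arcsin(0.5906) = 36.200°.

36.2°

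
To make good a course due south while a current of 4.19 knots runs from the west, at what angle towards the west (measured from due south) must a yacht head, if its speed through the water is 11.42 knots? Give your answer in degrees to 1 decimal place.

The current pushes perpendicular to the desired track; the heading must have a component into the current equal to 4.19 knots: 11.42 sin θ = 4.19.
sin θ = 0.3669, so θ = 21.525°.

21.5°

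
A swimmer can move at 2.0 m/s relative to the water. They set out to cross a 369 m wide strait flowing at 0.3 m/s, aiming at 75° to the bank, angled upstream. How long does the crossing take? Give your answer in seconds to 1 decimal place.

The component of the swimmer's velocity perpendicular to the bank is 2.0 × sin 75° = 1.932 m/s.
The current is parallel to the bank, so it does not affect the crossing time.
Time = 369 / 1.932 = 191.008 s.

191.0 s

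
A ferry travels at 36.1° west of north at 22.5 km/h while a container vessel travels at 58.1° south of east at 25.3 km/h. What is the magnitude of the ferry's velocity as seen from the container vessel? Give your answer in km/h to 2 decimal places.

Taking east as x and north as y: ferry velocity = (-13.257, 18.180) km/h; container vessel velocity = (13.369, -21.479) km/h.
Velocity of ferry relative to container vessel = (-13.257, 18.180) − (13.369, -21.479) = (-26.626, 39.659) km/h.
Magnitude = |(-26.626, 39.659)| = 47.768 km/h.

47.77 km/h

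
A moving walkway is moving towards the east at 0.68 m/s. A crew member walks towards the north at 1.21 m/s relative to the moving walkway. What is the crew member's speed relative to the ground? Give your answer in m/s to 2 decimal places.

Taking east as x and north as y: moving walkway velocity = (0.680, 0.000) m/s; crew member velocity relative to moving walkway = (0.000, 1.210) m/s.
Velocity relative to ground = (0.680, 0.000) + (0.000, 1.210) = (0.680, 1.210) m/s.
Speed = |(0.680, 1.210)| = 1.388 m/s.

1.39 m/s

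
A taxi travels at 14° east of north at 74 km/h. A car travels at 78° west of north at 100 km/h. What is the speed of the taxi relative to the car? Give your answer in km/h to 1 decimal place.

Taking east as x and north as y: taxi velocity = (17.902, 71.802) km/h; car velocity = (-97.815, 20.791) km/h.
Velocity of taxi relative to car = (17.902, 71.802) − (-97.815, 20.791) = (115.717, 51.011) km/h.
Magnitude = |(115.717, 51.011)| = 126.462 km/h.

126.5 km/h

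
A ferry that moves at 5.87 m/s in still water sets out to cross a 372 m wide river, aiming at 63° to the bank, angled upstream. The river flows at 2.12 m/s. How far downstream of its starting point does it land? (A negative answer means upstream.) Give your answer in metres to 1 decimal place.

Perpendicular speed = 5.230 m/s; crossing time = 372 / 5.230 = 71.125 s.
Net downstream speed = -0.545 m/s.
Drift = -0.545 × 71.125 = -38.758 m (upstream).

-38.8 m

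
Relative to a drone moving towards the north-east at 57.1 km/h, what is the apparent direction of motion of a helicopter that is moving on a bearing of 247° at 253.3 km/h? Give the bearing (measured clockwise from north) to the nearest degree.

243°

Taking east as x and north as y: helicopter velocity = (-233.164, -98.972) km/h; drone velocity = (40.376, 40.376) km/h.
Velocity of helicopter relative to drone = (-233.164, -98.972) − (40.376, 40.376) = (-273.540, -139.348) km/h.
Bearing = atan2(-273.54, -139.35) = 243.00° clockwise from north.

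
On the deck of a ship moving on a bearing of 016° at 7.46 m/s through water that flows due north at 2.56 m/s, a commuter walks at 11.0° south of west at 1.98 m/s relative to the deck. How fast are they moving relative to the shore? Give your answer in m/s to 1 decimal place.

9.4 m/s

In east/north components (m/s): commuter relative to ship = (-1.944, -0.378); ship relative to water = (2.056, 7.171); water relative to ground = (0.000, 2.560).
Sum = (0.113, 9.353) m/s.
Speed = |(0.113, 9.353)| = 9.354 m/s.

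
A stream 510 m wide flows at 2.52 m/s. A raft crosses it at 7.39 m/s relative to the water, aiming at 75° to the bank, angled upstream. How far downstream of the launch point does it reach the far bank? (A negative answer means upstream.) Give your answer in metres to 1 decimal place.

43.4 m

Perpendicular speed = 7.138 m/s; crossing time = 510 / 7.138 = 71.447 s.
Net downstream speed = 0.607 m/s.
Drift = 0.607 × 71.447 = 43.392 m (downstream).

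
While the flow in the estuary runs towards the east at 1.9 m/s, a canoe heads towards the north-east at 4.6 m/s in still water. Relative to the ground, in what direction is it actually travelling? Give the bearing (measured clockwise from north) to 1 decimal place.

Taking east as x and north as y: velocity relative to the water = (3.253, 3.253) m/s; the water relative to ground = (1.900, 0.000) m/s.
Velocity relative to ground = (3.253, 3.253) + (1.900, 0.000) = (5.153, 3.253) m/s.
Bearing = atan2(5.15, 3.25) = 57.74° clockwise from north.

057.7°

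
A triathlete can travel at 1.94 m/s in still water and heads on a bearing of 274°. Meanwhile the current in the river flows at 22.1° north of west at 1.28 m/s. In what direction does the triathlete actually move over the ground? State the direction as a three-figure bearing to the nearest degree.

Taking east as x and north as y: velocity relative to the water = (-1.935, 0.135) m/s; the water relative to ground = (-1.186, 0.482) m/s.
Velocity relative to ground = (-1.935, 0.135) + (-1.186, 0.482) = (-3.121, 0.617) m/s.
Bearing = atan2(-3.12, 0.62) = 281.18° clockwise from north.

281°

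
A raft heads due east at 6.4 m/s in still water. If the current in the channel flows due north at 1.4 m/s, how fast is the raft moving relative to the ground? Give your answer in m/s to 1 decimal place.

6.6 m/s

Taking east as x and north as y: velocity relative to the water = (6.400, 0.000) m/s; the water relative to ground = (0.000, 1.400) m/s.
Velocity relative to ground = (6.400, 0.000) + (0.000, 1.400) = (6.400, 1.400) m/s.
Speed = |(6.400, 1.400)| = 6.551 m/s.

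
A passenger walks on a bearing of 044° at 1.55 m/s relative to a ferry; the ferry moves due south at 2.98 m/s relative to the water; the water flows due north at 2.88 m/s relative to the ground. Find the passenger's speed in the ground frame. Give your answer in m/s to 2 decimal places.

1.48 m/s

In east/north components (m/s): passenger relative to ferry = (1.077, 1.115); ferry relative to water = (0.000, -2.980); water relative to ground = (0.000, 2.880).
Sum = (1.077, 1.015) m/s.
Speed = |(1.077, 1.015)| = 1.480 m/s.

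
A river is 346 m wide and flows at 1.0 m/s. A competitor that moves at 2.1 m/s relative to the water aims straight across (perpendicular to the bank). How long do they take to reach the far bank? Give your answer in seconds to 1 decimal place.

164.8 s

The component of the competitor's velocity perpendicular to the bank is 2.1 m/s.
The current is parallel to the bank, so it does not affect the crossing time.
Time = 346 / 2.100 = 164.762 s.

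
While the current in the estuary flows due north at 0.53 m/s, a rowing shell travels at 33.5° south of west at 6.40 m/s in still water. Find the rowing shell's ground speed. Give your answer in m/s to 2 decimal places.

Taking east as x and north as y: velocity relative to the water = (-5.337, -3.532) m/s; the water relative to ground = (0.000, 0.530) m/s.
Velocity relative to ground = (-5.337, -3.532) + (0.000, 0.530) = (-5.337, -3.002) m/s.
Speed = |(-5.337, -3.002)| = 6.123 m/s.

6.12 m/s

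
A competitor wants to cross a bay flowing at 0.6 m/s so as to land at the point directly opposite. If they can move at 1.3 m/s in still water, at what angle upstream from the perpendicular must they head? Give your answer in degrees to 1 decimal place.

To cancel the current, the upstream component of the competitor's velocity must equal the flow: 1.3 sin θ = 0.6.
sin θ = 0.6 / 1.3 = 0.4615.
θ = arcsin(0.4615) = 27.486°.

27.5°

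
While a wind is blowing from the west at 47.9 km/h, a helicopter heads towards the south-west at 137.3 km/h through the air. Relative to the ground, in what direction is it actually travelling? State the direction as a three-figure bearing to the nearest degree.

Taking east as x and north as y: velocity relative to the air = (-97.086, -97.086) km/h; the air relative to ground = (47.900, 0.000) km/h.
Velocity relative to ground = (-97.086, -97.086) + (47.900, 0.000) = (-49.186, -97.086) km/h.
Bearing = atan2(-49.19, -97.09) = 206.87° clockwise from north.

207°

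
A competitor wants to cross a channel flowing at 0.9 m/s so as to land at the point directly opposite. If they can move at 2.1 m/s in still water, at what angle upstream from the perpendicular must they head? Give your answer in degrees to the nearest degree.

To cancel the current, the upstream component of the competitor's velocity must equal the flow: 2.1 sin θ = 0.9.
sin θ = 0.9 / 2.1 = 0.4286.
θ = arcsin(0.4286) = 25.377°.

25°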